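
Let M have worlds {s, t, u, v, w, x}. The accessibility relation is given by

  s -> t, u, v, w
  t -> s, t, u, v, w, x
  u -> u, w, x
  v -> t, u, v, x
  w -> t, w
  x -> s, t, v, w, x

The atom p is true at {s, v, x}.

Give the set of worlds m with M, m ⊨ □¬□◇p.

s: successors {t, u, v, w}; ¬□◇p there: t:T, u:T, v:F, w:T. ✗
t: successors {s, t, u, v, w, x}; ¬□◇p there: s:T, t:T, u:T, v:F, w:T, x:T. ✗
u: successors {u, w, x}; ¬□◇p there: u:T, w:T, x:T. ✓
v: successors {t, u, v, x}; ¬□◇p there: t:T, u:T, v:F, x:T. ✗
w: successors {t, w}; ¬□◇p there: t:T, w:T. ✓
x: successors {s, t, v, w, x}; ¬□◇p there: s:T, t:T, v:F, w:T, x:T. ✗

{u, w}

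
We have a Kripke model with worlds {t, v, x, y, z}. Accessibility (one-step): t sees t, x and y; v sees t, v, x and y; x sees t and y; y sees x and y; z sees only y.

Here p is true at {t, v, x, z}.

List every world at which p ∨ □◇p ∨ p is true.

t: p ∨ □◇p is T, p is T. ✓
v: p ∨ □◇p is T, p is T. ✓
x: p ∨ □◇p is T, p is T. ✓
y: p ∨ □◇p is T, p is F. ✓
z: p ∨ □◇p is T, p is T. ✓

{t, v, x, y, z}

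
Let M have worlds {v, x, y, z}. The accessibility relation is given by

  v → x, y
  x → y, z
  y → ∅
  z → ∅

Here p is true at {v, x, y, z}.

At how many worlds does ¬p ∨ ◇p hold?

v: ¬p is F, ◇p is T. ✓
x: ¬p is F, ◇p is T. ✓
y: ¬p is F, ◇p is F. ✗
z: ¬p is F, ◇p is F. ✗
Satisfying worlds: {v, x}.

2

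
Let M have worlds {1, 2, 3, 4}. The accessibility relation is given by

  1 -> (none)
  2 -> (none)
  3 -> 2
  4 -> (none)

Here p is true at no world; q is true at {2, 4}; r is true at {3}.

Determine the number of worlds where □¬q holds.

3

1: no successors, so □¬q holds vacuously. ✓
2: no successors, so □¬q holds vacuously. ✓
3: successors {2}; ¬q there: 2:F. ✗
4: no successors, so □¬q holds vacuously. ✓
Satisfying worlds: {1, 2, 4}.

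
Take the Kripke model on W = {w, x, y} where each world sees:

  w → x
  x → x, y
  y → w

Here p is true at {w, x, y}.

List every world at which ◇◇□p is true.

w: successors {x}; ◇□p there: x:T. ✓
x: successors {x, y}; ◇□p there: x:T, y:T. ✓
y: successors {w}; ◇□p there: w:T. ✓

{w, x, y}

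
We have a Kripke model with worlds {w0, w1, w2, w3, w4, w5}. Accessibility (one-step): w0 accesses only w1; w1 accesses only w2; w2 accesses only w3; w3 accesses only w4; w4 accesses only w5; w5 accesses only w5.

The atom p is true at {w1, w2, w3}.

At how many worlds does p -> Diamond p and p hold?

5

w0: p is F, Diamond p and p is F. ✓
w1: p is T, Diamond p and p is T. ✓
w2: p is T, Diamond p and p is T. ✓
w3: p is T, Diamond p and p is F. ✗
w4: p is F, Diamond p and p is F. ✓
w5: p is F, Diamond p and p is F. ✓
Satisfying worlds: {w0, w1, w2, w4, w5}.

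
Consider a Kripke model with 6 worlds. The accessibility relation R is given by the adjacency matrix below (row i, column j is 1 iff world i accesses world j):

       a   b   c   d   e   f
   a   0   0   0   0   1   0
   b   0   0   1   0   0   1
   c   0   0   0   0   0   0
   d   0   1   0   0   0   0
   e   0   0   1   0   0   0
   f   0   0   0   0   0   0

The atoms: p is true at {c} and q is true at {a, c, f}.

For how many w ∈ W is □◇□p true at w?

a: successors {e}; ◇□p there: e:T. ✓
b: successors {c, f}; ◇□p there: c:F, f:F. ✗
c: no successors, so □◇□p holds vacuously. ✓
d: successors {b}; ◇□p there: b:T. ✓
e: successors {c}; ◇□p there: c:F. ✗
f: no successors, so □◇□p holds vacuously. ✓
Satisfying worlds: {a, c, d, f}.

4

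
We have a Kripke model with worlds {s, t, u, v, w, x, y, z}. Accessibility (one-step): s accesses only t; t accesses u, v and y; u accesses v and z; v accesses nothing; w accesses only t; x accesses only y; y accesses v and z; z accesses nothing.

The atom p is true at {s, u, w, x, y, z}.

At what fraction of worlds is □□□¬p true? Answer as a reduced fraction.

3/4

s: successors {t}; □□¬p there: t:F. ✗
t: successors {u, v, y}; □□¬p there: u:T, v:T, y:T. ✓
u: successors {v, z}; □□¬p there: v:T, z:T. ✓
v: no successors, so □□□¬p holds vacuously. ✓
w: successors {t}; □□¬p there: t:F. ✗
x: successors {y}; □□¬p there: y:T. ✓
y: successors {v, z}; □□¬p there: v:T, z:T. ✓
z: no successors, so □□□¬p holds vacuously. ✓
That's 6 of 8 worlds, so 6/8 = 3/4.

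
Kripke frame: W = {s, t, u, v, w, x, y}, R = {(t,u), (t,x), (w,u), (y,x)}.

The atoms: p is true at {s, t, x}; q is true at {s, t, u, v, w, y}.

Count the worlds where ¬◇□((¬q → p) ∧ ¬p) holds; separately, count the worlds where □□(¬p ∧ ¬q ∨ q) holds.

For ¬◇□((¬q → p) ∧ ¬p):
s: ◇□((¬q → p) ∧ ¬p) is F. ✓
t: ◇□((¬q → p) ∧ ¬p) is T. ✗
u: ◇□((¬q → p) ∧ ¬p) is F. ✓
v: ◇□((¬q → p) ∧ ¬p) is F. ✓
w: ◇□((¬q → p) ∧ ¬p) is T. ✗
x: ◇□((¬q → p) ∧ ¬p) is F. ✓
y: ◇□((¬q → p) ∧ ¬p) is T. ✗
— 4 worlds.
For □□(¬p ∧ ¬q ∨ q):
s: no successors, so □□(¬p ∧ ¬q ∨ q) holds vacuously. ✓
t: successors {u, x}; □(¬p ∧ ¬q ∨ q) there: u:T, x:T. ✓
u: no successors, so □□(¬p ∧ ¬q ∨ q) holds vacuously. ✓
v: no successors, so □□(¬p ∧ ¬q ∨ q) holds vacuously. ✓
w: successors {u}; □(¬p ∧ ¬q ∨ q) there: u:T. ✓
x: no successors, so □□(¬p ∧ ¬q ∨ q) holds vacuously. ✓
y: successors {x}; □(¬p ∧ ¬q ∨ q) there: x:T. ✓
— 7 worlds.

4 and 7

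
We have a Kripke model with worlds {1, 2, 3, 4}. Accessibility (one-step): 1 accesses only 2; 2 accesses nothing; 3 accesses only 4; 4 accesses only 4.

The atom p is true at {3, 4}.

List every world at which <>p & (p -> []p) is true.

1: <>p is F, p -> []p is T. ✗
2: <>p is F, p -> []p is T. ✗
3: <>p is T, p -> []p is T. ✓
4: <>p is T, p -> []p is T. ✓

{3, 4}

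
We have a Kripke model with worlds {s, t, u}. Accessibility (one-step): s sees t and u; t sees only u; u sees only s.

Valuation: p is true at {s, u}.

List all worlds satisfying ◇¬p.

s: successors {t, u}; ¬p there: t:T, u:F. ✓
t: successors {u}; ¬p there: u:F. ✗
u: successors {s}; ¬p there: s:F. ✗

{s}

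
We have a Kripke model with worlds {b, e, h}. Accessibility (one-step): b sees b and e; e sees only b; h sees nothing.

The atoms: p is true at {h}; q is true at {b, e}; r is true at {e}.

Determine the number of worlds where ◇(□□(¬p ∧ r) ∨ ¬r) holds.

b: successors {b, e}; □□(¬p ∧ r) ∨ ¬r there: b:T, e:F. ✓
e: successors {b}; □□(¬p ∧ r) ∨ ¬r there: b:T. ✓
h: no successors, so ◇(□□(¬p ∧ r) ∨ ¬r) fails. ✗
Satisfying worlds: {b, e}.

2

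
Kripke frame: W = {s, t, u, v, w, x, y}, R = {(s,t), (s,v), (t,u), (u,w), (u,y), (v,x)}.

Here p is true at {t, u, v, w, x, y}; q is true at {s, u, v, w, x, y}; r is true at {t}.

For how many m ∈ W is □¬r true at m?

s: successors {t, v}; ¬r there: t:F, v:T. ✗
t: successors {u}; ¬r there: u:T. ✓
u: successors {w, y}; ¬r there: w:T, y:T. ✓
v: successors {x}; ¬r there: x:T. ✓
w: no successors, so □¬r holds vacuously. ✓
x: no successors, so □¬r holds vacuously. ✓
y: no successors, so □¬r holds vacuously. ✓
Satisfying worlds: {t, u, v, w, x, y}.

6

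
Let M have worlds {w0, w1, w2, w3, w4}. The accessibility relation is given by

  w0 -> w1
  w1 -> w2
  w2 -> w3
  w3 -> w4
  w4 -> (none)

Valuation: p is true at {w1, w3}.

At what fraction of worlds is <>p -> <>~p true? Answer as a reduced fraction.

w0: <>p is T, <>~p is F. ✗
w1: <>p is F, <>~p is T. ✓
w2: <>p is T, <>~p is F. ✗
w3: <>p is F, <>~p is T. ✓
w4: <>p is F, <>~p is F. ✓
That's 3 of 5 worlds, so 3/5.

3/5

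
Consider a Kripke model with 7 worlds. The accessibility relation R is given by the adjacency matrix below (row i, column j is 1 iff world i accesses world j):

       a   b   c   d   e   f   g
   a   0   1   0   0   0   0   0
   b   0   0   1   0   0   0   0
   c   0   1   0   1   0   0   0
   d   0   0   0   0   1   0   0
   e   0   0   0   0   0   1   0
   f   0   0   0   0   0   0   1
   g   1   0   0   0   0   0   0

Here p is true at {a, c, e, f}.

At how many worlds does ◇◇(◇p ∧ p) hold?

a: successors {b}; ◇(◇p ∧ p) there: b:F. ✗
b: successors {c}; ◇(◇p ∧ p) there: c:F. ✗
c: successors {b, d}; ◇(◇p ∧ p) there: b:F, d:T. ✓
d: successors {e}; ◇(◇p ∧ p) there: e:F. ✗
e: successors {f}; ◇(◇p ∧ p) there: f:F. ✗
f: successors {g}; ◇(◇p ∧ p) there: g:F. ✗
g: successors {a}; ◇(◇p ∧ p) there: a:F. ✗
Satisfying worlds: {c}.

1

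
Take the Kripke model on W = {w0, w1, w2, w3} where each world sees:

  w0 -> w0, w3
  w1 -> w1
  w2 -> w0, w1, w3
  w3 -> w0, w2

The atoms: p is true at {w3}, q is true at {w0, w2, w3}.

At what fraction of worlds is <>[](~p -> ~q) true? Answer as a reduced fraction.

w0: successors {w0, w3}; [](~p -> ~q) there: w0:F, w3:F. ✗
w1: successors {w1}; [](~p -> ~q) there: w1:T. ✓
w2: successors {w0, w1, w3}; [](~p -> ~q) there: w0:F, w1:T, w3:F. ✓
w3: successors {w0, w2}; [](~p -> ~q) there: w0:F, w2:F. ✗
That's 2 of 4 worlds, so 2/4 = 1/2.

1/2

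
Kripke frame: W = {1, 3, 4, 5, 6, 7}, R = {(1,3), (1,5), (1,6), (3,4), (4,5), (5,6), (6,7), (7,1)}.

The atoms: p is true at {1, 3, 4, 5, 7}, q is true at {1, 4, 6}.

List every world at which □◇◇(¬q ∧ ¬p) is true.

∅

1: successors {3, 5, 6}; ◇◇(¬q ∧ ¬p) there: 3:F, 5:F, 6:F. ✗
3: successors {4}; ◇◇(¬q ∧ ¬p) there: 4:F. ✗
4: successors {5}; ◇◇(¬q ∧ ¬p) there: 5:F. ✗
5: successors {6}; ◇◇(¬q ∧ ¬p) there: 6:F. ✗
6: successors {7}; ◇◇(¬q ∧ ¬p) there: 7:F. ✗
7: successors {1}; ◇◇(¬q ∧ ¬p) there: 1:F. ✗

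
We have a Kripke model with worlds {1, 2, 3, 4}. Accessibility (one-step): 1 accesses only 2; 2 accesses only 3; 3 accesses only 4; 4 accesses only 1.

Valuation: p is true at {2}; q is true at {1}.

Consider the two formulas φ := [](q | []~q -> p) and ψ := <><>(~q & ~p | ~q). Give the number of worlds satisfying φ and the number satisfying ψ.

For [](q | []~q -> p):
1: successors {2}; q | []~q -> p there: 2:T. ✓
2: successors {3}; q | []~q -> p there: 3:F. ✗
3: successors {4}; q | []~q -> p there: 4:T. ✓
4: successors {1}; q | []~q -> p there: 1:F. ✗
— 2 worlds.
For <><>(~q & ~p | ~q):
1: successors {2}; <>(~q & ~p | ~q) there: 2:T. ✓
2: successors {3}; <>(~q & ~p | ~q) there: 3:T. ✓
3: successors {4}; <>(~q & ~p | ~q) there: 4:F. ✗
4: successors {1}; <>(~q & ~p | ~q) there: 1:T. ✓
— 3 worlds.

2 and 3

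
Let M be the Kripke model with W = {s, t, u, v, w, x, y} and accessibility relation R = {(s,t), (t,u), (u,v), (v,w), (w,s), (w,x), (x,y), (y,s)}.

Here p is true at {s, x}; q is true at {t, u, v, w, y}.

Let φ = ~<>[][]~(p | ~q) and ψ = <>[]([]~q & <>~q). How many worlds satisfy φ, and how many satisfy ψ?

1 and 2

For ~<>[][]~(p | ~q):
s: <>[][]~(p | ~q) is T. ✗
t: <>[][]~(p | ~q) is T. ✗
u: <>[][]~(p | ~q) is F. ✓
v: <>[][]~(p | ~q) is T. ✗
w: <>[][]~(p | ~q) is T. ✗
x: <>[][]~(p | ~q) is T. ✗
y: <>[][]~(p | ~q) is T. ✗
— 1 world.
For <>[]([]~q & <>~q):
s: successors {t}; []([]~q & <>~q) there: t:F. ✗
t: successors {u}; []([]~q & <>~q) there: u:F. ✗
u: successors {v}; []([]~q & <>~q) there: v:T. ✓
v: successors {w}; []([]~q & <>~q) there: w:F. ✗
w: successors {s, x}; []([]~q & <>~q) there: s:F, x:T. ✓
x: successors {y}; []([]~q & <>~q) there: y:F. ✗
y: successors {s}; []([]~q & <>~q) there: s:F. ✗
— 2 worlds.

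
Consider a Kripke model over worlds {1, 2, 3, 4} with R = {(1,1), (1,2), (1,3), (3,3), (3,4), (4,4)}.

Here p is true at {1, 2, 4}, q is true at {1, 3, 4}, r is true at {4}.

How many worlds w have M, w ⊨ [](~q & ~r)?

1

1: successors {1, 2, 3}; ~q & ~r there: 1:F, 2:T, 3:F. ✗
2: no successors, so [](~q & ~r) holds vacuously. ✓
3: successors {3, 4}; ~q & ~r there: 3:F, 4:F. ✗
4: successors {4}; ~q & ~r there: 4:F. ✗
Satisfying worlds: {2}.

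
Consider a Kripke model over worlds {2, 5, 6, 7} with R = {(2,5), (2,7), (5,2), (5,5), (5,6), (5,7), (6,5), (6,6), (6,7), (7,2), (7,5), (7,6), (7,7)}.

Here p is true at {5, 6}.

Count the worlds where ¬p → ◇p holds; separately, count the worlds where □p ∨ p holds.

For ¬p → ◇p:
2: ¬p is T, ◇p is T. ✓
5: ¬p is F, ◇p is T. ✓
6: ¬p is F, ◇p is T. ✓
7: ¬p is T, ◇p is T. ✓
— 4 worlds.
For □p ∨ p:
2: □p is F, p is F. ✗
5: □p is F, p is T. ✓
6: □p is F, p is T. ✓
7: □p is F, p is F. ✗
— 2 worlds.

4 and 2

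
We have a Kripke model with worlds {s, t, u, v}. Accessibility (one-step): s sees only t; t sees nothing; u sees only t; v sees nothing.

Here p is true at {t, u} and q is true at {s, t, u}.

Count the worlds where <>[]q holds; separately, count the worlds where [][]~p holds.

For <>[]q:
s: successors {t}; []q there: t:T. ✓
t: no successors, so <>[]q fails. ✗
u: successors {t}; []q there: t:T. ✓
v: no successors, so <>[]q fails. ✗
— 2 worlds.
For [][]~p:
s: successors {t}; []~p there: t:T. ✓
t: no successors, so [][]~p holds vacuously. ✓
u: successors {t}; []~p there: t:T. ✓
v: no successors, so [][]~p holds vacuously. ✓
— 4 worlds.

2 and 4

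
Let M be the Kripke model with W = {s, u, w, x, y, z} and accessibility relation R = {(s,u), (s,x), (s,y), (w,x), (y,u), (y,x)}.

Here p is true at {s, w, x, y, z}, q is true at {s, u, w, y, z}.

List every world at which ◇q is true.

{s, y}

s: successors {u, x, y}; q there: u:T, x:F, y:T. ✓
u: no successors, so ◇q fails. ✗
w: successors {x}; q there: x:F. ✗
x: no successors, so ◇q fails. ✗
y: successors {u, x}; q there: u:T, x:F. ✓
z: no successors, so ◇q fails. ✗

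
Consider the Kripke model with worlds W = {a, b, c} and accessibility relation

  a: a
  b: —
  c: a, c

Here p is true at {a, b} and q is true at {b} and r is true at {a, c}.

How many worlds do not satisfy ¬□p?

2

a: □p is T. ✗
b: □p is T. ✗
c: □p is F. ✓
Satisfying worlds: {c}.
So ¬□p fails at the other 2 worlds.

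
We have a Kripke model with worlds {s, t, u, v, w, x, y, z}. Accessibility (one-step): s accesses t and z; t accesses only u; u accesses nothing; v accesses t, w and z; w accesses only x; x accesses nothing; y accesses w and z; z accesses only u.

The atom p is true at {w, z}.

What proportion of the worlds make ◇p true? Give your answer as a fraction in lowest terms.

s: successors {t, z}; p there: t:F, z:T. ✓
t: successors {u}; p there: u:F. ✗
u: no successors, so ◇p fails. ✗
v: successors {t, w, z}; p there: t:F, w:T, z:T. ✓
w: successors {x}; p there: x:F. ✗
x: no successors, so ◇p fails. ✗
y: successors {w, z}; p there: w:T, z:T. ✓
z: successors {u}; p there: u:F. ✗
That's 3 of 8 worlds, so 3/8.

3/8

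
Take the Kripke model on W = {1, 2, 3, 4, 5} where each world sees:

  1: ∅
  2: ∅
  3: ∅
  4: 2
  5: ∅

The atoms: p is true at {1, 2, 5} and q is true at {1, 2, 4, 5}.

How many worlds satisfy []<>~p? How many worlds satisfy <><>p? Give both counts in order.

For []<>~p:
1: no successors, so []<>~p holds vacuously. ✓
2: no successors, so []<>~p holds vacuously. ✓
3: no successors, so []<>~p holds vacuously. ✓
4: successors {2}; <>~p there: 2:F. ✗
5: no successors, so []<>~p holds vacuously. ✓
— 4 worlds.
For <><>p:
1: no successors, so <><>p fails. ✗
2: no successors, so <><>p fails. ✗
3: no successors, so <><>p fails. ✗
4: successors {2}; <>p there: 2:F. ✗
5: no successors, so <><>p fails. ✗
— 0 worlds.

4 and 0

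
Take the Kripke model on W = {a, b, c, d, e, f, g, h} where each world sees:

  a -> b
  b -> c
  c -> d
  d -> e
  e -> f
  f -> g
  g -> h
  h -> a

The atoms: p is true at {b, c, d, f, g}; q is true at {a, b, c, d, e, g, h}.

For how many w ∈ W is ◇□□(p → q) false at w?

a: successors {b}; □□(p → q) there: b:T. ✓
b: successors {c}; □□(p → q) there: c:T. ✓
c: successors {d}; □□(p → q) there: d:F. ✗
d: successors {e}; □□(p → q) there: e:T. ✓
e: successors {f}; □□(p → q) there: f:T. ✓
f: successors {g}; □□(p → q) there: g:T. ✓
g: successors {h}; □□(p → q) there: h:T. ✓
h: successors {a}; □□(p → q) there: a:T. ✓
Satisfying worlds: {a, b, d, e, f, g, h}.
So ◇□□(p → q) fails at the other 1 world.

1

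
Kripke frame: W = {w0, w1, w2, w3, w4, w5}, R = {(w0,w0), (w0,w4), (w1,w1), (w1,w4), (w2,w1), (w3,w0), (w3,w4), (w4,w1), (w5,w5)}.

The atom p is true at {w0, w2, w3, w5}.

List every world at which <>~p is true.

w0: successors {w0, w4}; ~p there: w0:F, w4:T. ✓
w1: successors {w1, w4}; ~p there: w1:T, w4:T. ✓
w2: successors {w1}; ~p there: w1:T. ✓
w3: successors {w0, w4}; ~p there: w0:F, w4:T. ✓
w4: successors {w1}; ~p there: w1:T. ✓
w5: successors {w5}; ~p there: w5:F. ✗

{w0, w1, w2, w3, w4}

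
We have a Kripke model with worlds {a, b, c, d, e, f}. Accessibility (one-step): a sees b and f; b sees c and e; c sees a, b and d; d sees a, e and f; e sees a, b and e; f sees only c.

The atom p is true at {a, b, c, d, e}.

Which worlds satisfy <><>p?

a: successors {b, f}; <>p there: b:T, f:T. ✓
b: successors {c, e}; <>p there: c:T, e:T. ✓
c: successors {a, b, d}; <>p there: a:T, b:T, d:T. ✓
d: successors {a, e, f}; <>p there: a:T, e:T, f:T. ✓
e: successors {a, b, e}; <>p there: a:T, b:T, e:T. ✓
f: successors {c}; <>p there: c:T. ✓

{a, b, c, d, e, f}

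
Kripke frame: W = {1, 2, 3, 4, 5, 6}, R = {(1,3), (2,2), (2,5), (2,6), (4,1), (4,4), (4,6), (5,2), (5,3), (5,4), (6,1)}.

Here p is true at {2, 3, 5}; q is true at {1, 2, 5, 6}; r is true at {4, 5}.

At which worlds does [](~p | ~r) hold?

{1, 3, 4, 5, 6}

1: successors {3}; ~p | ~r there: 3:T. ✓
2: successors {2, 5, 6}; ~p | ~r there: 2:T, 5:F, 6:T. ✗
3: no successors, so [](~p | ~r) holds vacuously. ✓
4: successors {1, 4, 6}; ~p | ~r there: 1:T, 4:T, 6:T. ✓
5: successors {2, 3, 4}; ~p | ~r there: 2:T, 3:T, 4:T. ✓
6: successors {1}; ~p | ~r there: 1:T. ✓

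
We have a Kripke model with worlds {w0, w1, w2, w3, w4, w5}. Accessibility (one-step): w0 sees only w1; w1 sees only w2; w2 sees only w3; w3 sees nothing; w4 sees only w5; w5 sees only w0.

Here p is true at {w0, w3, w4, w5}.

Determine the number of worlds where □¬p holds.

w0: successors {w1}; ¬p there: w1:T. ✓
w1: successors {w2}; ¬p there: w2:T. ✓
w2: successors {w3}; ¬p there: w3:F. ✗
w3: no successors, so □¬p holds vacuously. ✓
w4: successors {w5}; ¬p there: w5:F. ✗
w5: successors {w0}; ¬p there: w0:F. ✗
Satisfying worlds: {w0, w1, w3}.

3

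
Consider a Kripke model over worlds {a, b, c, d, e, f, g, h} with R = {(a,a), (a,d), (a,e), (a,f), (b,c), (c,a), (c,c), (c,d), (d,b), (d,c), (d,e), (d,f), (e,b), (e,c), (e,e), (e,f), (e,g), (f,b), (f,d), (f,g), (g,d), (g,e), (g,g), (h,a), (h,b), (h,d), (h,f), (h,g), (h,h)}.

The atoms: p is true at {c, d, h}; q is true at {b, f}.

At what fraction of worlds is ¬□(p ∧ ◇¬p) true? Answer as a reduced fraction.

7/8

a: □(p ∧ ◇¬p) is F. ✓
b: □(p ∧ ◇¬p) is T. ✗
c: □(p ∧ ◇¬p) is F. ✓
d: □(p ∧ ◇¬p) is F. ✓
e: □(p ∧ ◇¬p) is F. ✓
f: □(p ∧ ◇¬p) is F. ✓
g: □(p ∧ ◇¬p) is F. ✓
h: □(p ∧ ◇¬p) is F. ✓
That's 7 of 8 worlds, so 7/8.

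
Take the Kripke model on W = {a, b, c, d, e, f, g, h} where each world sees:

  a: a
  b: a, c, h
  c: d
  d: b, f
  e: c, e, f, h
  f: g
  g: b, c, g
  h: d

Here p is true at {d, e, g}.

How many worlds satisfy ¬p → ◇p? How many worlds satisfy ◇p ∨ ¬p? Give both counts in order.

For ¬p → ◇p:
a: ¬p is T, ◇p is F. ✗
b: ¬p is T, ◇p is F. ✗
c: ¬p is T, ◇p is T. ✓
d: ¬p is F, ◇p is F. ✓
e: ¬p is F, ◇p is T. ✓
f: ¬p is T, ◇p is T. ✓
g: ¬p is F, ◇p is T. ✓
h: ¬p is T, ◇p is T. ✓
— 6 worlds.
For ◇p ∨ ¬p:
a: ◇p is F, ¬p is T. ✓
b: ◇p is F, ¬p is T. ✓
c: ◇p is T, ¬p is T. ✓
d: ◇p is F, ¬p is F. ✗
e: ◇p is T, ¬p is F. ✓
f: ◇p is T, ¬p is T. ✓
g: ◇p is T, ¬p is F. ✓
h: ◇p is T, ¬p is T. ✓
— 7 worlds.

6 and 7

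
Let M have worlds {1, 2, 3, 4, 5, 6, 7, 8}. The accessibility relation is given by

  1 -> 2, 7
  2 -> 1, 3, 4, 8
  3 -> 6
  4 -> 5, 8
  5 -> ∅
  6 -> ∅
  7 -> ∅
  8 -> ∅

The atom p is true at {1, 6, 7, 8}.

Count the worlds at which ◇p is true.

4

1: successors {2, 7}; p there: 2:F, 7:T. ✓
2: successors {1, 3, 4, 8}; p there: 1:T, 3:F, 4:F, 8:T. ✓
3: successors {6}; p there: 6:T. ✓
4: successors {5, 8}; p there: 5:F, 8:T. ✓
5: no successors, so ◇p fails. ✗
6: no successors, so ◇p fails. ✗
7: no successors, so ◇p fails. ✗
8: no successors, so ◇p fails. ✗
Satisfying worlds: {1, 2, 3, 4}.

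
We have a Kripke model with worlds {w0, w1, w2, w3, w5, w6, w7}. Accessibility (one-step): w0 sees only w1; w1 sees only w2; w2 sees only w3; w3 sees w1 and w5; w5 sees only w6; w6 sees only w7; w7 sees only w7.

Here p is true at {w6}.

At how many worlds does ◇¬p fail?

1

w0: successors {w1}; ¬p there: w1:T. ✓
w1: successors {w2}; ¬p there: w2:T. ✓
w2: successors {w3}; ¬p there: w3:T. ✓
w3: successors {w1, w5}; ¬p there: w1:T, w5:T. ✓
w5: successors {w6}; ¬p there: w6:F. ✗
w6: successors {w7}; ¬p there: w7:T. ✓
w7: successors {w7}; ¬p there: w7:T. ✓
Satisfying worlds: {w0, w1, w2, w3, w6, w7}.
So ◇¬p fails at the other 1 world.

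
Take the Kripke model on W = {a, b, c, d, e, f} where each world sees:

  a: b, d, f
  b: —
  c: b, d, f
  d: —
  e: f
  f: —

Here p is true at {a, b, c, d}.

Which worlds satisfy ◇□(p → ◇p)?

a: successors {b, d, f}; □(p → ◇p) there: b:T, d:T, f:T. ✓
b: no successors, so ◇□(p → ◇p) fails. ✗
c: successors {b, d, f}; □(p → ◇p) there: b:T, d:T, f:T. ✓
d: no successors, so ◇□(p → ◇p) fails. ✗
e: successors {f}; □(p → ◇p) there: f:T. ✓
f: no successors, so ◇□(p → ◇p) fails. ✗

{a, c, e}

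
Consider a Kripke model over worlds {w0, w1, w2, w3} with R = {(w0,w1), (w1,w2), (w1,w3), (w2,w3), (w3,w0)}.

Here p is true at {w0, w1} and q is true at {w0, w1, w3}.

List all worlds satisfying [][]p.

{w2, w3}

w0: successors {w1}; []p there: w1:F. ✗
w1: successors {w2, w3}; []p there: w2:F, w3:T. ✗
w2: successors {w3}; []p there: w3:T. ✓
w3: successors {w0}; []p there: w0:T. ✓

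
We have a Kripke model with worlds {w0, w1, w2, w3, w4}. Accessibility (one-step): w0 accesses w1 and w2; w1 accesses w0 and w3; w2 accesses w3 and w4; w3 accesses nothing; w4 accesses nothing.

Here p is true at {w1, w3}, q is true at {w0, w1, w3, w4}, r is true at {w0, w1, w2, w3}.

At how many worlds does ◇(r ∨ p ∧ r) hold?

3

w0: successors {w1, w2}; r ∨ p ∧ r there: w1:T, w2:T. ✓
w1: successors {w0, w3}; r ∨ p ∧ r there: w0:T, w3:T. ✓
w2: successors {w3, w4}; r ∨ p ∧ r there: w3:T, w4:F. ✓
w3: no successors, so ◇(r ∨ p ∧ r) fails. ✗
w4: no successors, so ◇(r ∨ p ∧ r) fails. ✗
Satisfying worlds: {w0, w1, w2}.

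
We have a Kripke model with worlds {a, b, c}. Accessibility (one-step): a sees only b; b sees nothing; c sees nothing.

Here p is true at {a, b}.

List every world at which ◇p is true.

a: successors {b}; p there: b:T. ✓
b: no successors, so ◇p fails. ✗
c: no successors, so ◇p fails. ✗

{a}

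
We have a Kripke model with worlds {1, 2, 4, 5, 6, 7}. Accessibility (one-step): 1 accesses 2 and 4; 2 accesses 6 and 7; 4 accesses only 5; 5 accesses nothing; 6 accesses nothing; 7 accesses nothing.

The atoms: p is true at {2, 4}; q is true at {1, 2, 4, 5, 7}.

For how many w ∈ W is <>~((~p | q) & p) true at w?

2

1: successors {2, 4}; ~((~p | q) & p) there: 2:F, 4:F. ✗
2: successors {6, 7}; ~((~p | q) & p) there: 6:T, 7:T. ✓
4: successors {5}; ~((~p | q) & p) there: 5:T. ✓
5: no successors, so <>~((~p | q) & p) fails. ✗
6: no successors, so <>~((~p | q) & p) fails. ✗
7: no successors, so <>~((~p | q) & p) fails. ✗
Satisfying worlds: {2, 4}.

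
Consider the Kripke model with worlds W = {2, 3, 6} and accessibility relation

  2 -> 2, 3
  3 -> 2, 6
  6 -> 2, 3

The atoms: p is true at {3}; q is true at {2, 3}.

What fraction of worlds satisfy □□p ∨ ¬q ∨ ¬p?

2/3

2: □□p ∨ ¬q is F, ¬p is T. ✓
3: □□p ∨ ¬q is F, ¬p is F. ✗
6: □□p ∨ ¬q is T, ¬p is T. ✓
That's 2 of 3 worlds, so 2/3.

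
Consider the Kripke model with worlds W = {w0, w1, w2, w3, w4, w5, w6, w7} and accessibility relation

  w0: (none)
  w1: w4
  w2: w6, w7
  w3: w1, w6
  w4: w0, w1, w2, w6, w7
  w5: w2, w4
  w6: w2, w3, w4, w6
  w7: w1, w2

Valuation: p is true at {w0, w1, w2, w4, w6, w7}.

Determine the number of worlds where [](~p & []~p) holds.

1

w0: no successors, so [](~p & []~p) holds vacuously. ✓
w1: successors {w4}; ~p & []~p there: w4:F. ✗
w2: successors {w6, w7}; ~p & []~p there: w6:F, w7:F. ✗
w3: successors {w1, w6}; ~p & []~p there: w1:F, w6:F. ✗
w4: successors {w0, w1, w2, w6, w7}; ~p & []~p there: w0:F, w1:F, w2:F, w6:F, w7:F. ✗
w5: successors {w2, w4}; ~p & []~p there: w2:F, w4:F. ✗
w6: successors {w2, w3, w4, w6}; ~p & []~p there: w2:F, w3:F, w4:F, w6:F. ✗
w7: successors {w1, w2}; ~p & []~p there: w1:F, w2:F. ✗
Satisfying worlds: {w0}.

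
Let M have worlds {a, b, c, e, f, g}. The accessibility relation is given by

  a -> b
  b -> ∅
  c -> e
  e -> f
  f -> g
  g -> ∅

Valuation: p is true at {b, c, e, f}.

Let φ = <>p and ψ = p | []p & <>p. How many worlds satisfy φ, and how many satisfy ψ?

For <>p:
a: successors {b}; p there: b:T. ✓
b: no successors, so <>p fails. ✗
c: successors {e}; p there: e:T. ✓
e: successors {f}; p there: f:T. ✓
f: successors {g}; p there: g:F. ✗
g: no successors, so <>p fails. ✗
— 3 worlds.
For p | []p & <>p:
a: p is F, []p & <>p is T. ✓
b: p is T, []p & <>p is F. ✓
c: p is T, []p & <>p is T. ✓
e: p is T, []p & <>p is T. ✓
f: p is T, []p & <>p is F. ✓
g: p is F, []p & <>p is F. ✗
— 5 worlds.

3 and 5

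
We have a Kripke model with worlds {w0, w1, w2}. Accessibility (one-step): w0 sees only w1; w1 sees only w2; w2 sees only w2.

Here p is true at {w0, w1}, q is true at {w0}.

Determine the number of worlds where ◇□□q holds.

w0: successors {w1}; □□q there: w1:F. ✗
w1: successors {w2}; □□q there: w2:F. ✗
w2: successors {w2}; □□q there: w2:F. ✗
Satisfying worlds: ∅.

0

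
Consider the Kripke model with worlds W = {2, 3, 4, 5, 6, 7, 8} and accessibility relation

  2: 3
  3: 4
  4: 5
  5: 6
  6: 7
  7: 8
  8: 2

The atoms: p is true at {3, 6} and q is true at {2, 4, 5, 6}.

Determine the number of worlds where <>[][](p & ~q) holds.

1

2: successors {3}; [][](p & ~q) there: 3:F. ✗
3: successors {4}; [][](p & ~q) there: 4:F. ✗
4: successors {5}; [][](p & ~q) there: 5:F. ✗
5: successors {6}; [][](p & ~q) there: 6:F. ✗
6: successors {7}; [][](p & ~q) there: 7:F. ✗
7: successors {8}; [][](p & ~q) there: 8:T. ✓
8: successors {2}; [][](p & ~q) there: 2:F. ✗
Satisfying worlds: {7}.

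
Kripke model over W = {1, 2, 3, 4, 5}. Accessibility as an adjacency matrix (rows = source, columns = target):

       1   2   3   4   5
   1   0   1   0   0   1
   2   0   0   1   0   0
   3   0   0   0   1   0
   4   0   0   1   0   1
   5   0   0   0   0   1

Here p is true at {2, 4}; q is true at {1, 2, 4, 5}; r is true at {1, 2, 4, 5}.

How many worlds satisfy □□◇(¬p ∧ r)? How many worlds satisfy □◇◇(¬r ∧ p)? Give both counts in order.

3 and 0

For □□◇(¬p ∧ r):
1: successors {2, 5}; □◇(¬p ∧ r) there: 2:F, 5:T. ✗
2: successors {3}; □◇(¬p ∧ r) there: 3:T. ✓
3: successors {4}; □◇(¬p ∧ r) there: 4:F. ✗
4: successors {3, 5}; □◇(¬p ∧ r) there: 3:T, 5:T. ✓
5: successors {5}; □◇(¬p ∧ r) there: 5:T. ✓
— 3 worlds.
For □◇◇(¬r ∧ p):
1: successors {2, 5}; ◇◇(¬r ∧ p) there: 2:F, 5:F. ✗
2: successors {3}; ◇◇(¬r ∧ p) there: 3:F. ✗
3: successors {4}; ◇◇(¬r ∧ p) there: 4:F. ✗
4: successors {3, 5}; ◇◇(¬r ∧ p) there: 3:F, 5:F. ✗
5: successors {5}; ◇◇(¬r ∧ p) there: 5:F. ✗
— 0 worlds.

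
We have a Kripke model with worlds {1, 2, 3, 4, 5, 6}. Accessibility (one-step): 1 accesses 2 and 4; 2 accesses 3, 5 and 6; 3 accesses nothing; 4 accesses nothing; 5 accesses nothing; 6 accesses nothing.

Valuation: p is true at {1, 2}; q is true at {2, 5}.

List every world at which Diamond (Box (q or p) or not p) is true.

1: successors {2, 4}; Box (q or p) or not p there: 2:F, 4:T. ✓
2: successors {3, 5, 6}; Box (q or p) or not p there: 3:T, 5:T, 6:T. ✓
3: no successors, so Diamond (Box (q or p) or not p) fails. ✗
4: no successors, so Diamond (Box (q or p) or not p) fails. ✗
5: no successors, so Diamond (Box (q or p) or not p) fails. ✗
6: no successors, so Diamond (Box (q or p) or not p) fails. ✗

{1, 2}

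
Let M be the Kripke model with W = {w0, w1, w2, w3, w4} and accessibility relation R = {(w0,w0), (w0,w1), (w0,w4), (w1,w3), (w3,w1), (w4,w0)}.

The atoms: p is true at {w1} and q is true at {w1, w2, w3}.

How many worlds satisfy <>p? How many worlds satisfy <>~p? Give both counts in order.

For <>p:
w0: successors {w0, w1, w4}; p there: w0:F, w1:T, w4:F. ✓
w1: successors {w3}; p there: w3:F. ✗
w2: no successors, so <>p fails. ✗
w3: successors {w1}; p there: w1:T. ✓
w4: successors {w0}; p there: w0:F. ✗
— 2 worlds.
For <>~p:
w0: successors {w0, w1, w4}; ~p there: w0:T, w1:F, w4:T. ✓
w1: successors {w3}; ~p there: w3:T. ✓
w2: no successors, so <>~p fails. ✗
w3: successors {w1}; ~p there: w1:F. ✗
w4: successors {w0}; ~p there: w0:T. ✓
— 3 worlds.

2 and 3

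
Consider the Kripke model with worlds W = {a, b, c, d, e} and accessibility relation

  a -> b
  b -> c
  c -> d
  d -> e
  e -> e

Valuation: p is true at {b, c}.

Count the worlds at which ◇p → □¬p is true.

a: ◇p is T, □¬p is F. ✗
b: ◇p is T, □¬p is F. ✗
c: ◇p is F, □¬p is T. ✓
d: ◇p is F, □¬p is T. ✓
e: ◇p is F, □¬p is T. ✓
Satisfying worlds: {c, d, e}.

3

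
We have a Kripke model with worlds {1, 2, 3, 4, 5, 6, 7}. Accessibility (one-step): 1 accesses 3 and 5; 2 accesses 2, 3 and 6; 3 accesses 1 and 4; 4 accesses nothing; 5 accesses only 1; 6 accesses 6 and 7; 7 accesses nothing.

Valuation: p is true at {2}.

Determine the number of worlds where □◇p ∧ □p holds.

2

1: □◇p is F, □p is F. ✗
2: □◇p is F, □p is F. ✗
3: □◇p is F, □p is F. ✗
4: □◇p is T, □p is T. ✓
5: □◇p is F, □p is F. ✗
6: □◇p is F, □p is F. ✗
7: □◇p is T, □p is T. ✓
Satisfying worlds: {4, 7}.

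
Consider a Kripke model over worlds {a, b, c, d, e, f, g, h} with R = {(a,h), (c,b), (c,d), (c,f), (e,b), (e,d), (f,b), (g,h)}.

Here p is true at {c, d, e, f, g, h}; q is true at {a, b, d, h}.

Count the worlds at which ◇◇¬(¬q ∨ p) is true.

a: successors {h}; ◇¬(¬q ∨ p) there: h:F. ✗
b: no successors, so ◇◇¬(¬q ∨ p) fails. ✗
c: successors {b, d, f}; ◇¬(¬q ∨ p) there: b:F, d:F, f:T. ✓
d: no successors, so ◇◇¬(¬q ∨ p) fails. ✗
e: successors {b, d}; ◇¬(¬q ∨ p) there: b:F, d:F. ✗
f: successors {b}; ◇¬(¬q ∨ p) there: b:F. ✗
g: successors {h}; ◇¬(¬q ∨ p) there: h:F. ✗
h: no successors, so ◇◇¬(¬q ∨ p) fails. ✗
Satisfying worlds: {c}.

1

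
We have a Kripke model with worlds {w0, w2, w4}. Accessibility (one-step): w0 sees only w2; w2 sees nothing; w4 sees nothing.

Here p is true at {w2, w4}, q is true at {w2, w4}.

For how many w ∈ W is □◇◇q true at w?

w0: successors {w2}; ◇◇q there: w2:F. ✗
w2: no successors, so □◇◇q holds vacuously. ✓
w4: no successors, so □◇◇q holds vacuously. ✓
Satisfying worlds: {w2, w4}.

2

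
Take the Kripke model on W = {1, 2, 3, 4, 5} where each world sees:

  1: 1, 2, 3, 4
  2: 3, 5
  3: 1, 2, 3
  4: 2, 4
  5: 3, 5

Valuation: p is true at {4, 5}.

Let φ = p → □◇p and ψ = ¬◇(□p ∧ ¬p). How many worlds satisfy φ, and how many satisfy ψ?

For p → □◇p:
1: p is F, □◇p is F. ✓
2: p is F, □◇p is F. ✓
3: p is F, □◇p is F. ✓
4: p is T, □◇p is T. ✓
5: p is T, □◇p is F. ✗
— 4 worlds.
For ¬◇(□p ∧ ¬p):
1: ◇(□p ∧ ¬p) is F. ✓
2: ◇(□p ∧ ¬p) is F. ✓
3: ◇(□p ∧ ¬p) is F. ✓
4: ◇(□p ∧ ¬p) is F. ✓
5: ◇(□p ∧ ¬p) is F. ✓
— 5 worlds.

4 and 5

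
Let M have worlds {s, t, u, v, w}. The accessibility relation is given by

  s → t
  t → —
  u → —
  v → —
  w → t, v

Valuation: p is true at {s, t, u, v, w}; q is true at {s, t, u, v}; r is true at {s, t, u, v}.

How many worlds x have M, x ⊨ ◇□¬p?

2

s: successors {t}; □¬p there: t:T. ✓
t: no successors, so ◇□¬p fails. ✗
u: no successors, so ◇□¬p fails. ✗
v: no successors, so ◇□¬p fails. ✗
w: successors {t, v}; □¬p there: t:T, v:T. ✓
Satisfying worlds: {s, w}.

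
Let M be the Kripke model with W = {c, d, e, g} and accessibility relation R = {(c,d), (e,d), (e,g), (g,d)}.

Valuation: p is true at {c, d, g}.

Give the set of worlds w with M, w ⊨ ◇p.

c: successors {d}; p there: d:T. ✓
d: no successors, so ◇p fails. ✗
e: successors {d, g}; p there: d:T, g:T. ✓
g: successors {d}; p there: d:T. ✓

{c, e, g}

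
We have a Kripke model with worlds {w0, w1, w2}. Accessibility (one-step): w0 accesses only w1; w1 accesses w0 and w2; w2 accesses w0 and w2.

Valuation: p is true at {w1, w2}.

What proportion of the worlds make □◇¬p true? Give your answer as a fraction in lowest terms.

w0: successors {w1}; ◇¬p there: w1:T. ✓
w1: successors {w0, w2}; ◇¬p there: w0:F, w2:T. ✗
w2: successors {w0, w2}; ◇¬p there: w0:F, w2:T. ✗
That's 1 of 3 worlds, so 1/3.

1/3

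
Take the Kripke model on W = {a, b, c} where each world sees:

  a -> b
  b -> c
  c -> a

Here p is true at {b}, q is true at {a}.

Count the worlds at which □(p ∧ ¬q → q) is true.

a: successors {b}; p ∧ ¬q → q there: b:F. ✗
b: successors {c}; p ∧ ¬q → q there: c:T. ✓
c: successors {a}; p ∧ ¬q → q there: a:T. ✓
Satisfying worlds: {b, c}.

2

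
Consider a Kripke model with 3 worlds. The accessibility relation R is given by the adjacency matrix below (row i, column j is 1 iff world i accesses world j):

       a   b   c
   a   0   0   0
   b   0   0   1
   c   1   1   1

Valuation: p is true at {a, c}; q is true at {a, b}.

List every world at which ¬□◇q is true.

a: □◇q is T. ✗
b: □◇q is T. ✗
c: □◇q is F. ✓

{c}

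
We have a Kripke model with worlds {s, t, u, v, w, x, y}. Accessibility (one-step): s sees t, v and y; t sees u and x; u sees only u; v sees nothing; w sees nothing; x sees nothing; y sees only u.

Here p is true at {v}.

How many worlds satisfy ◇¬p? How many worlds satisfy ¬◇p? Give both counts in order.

For ◇¬p:
s: successors {t, v, y}; ¬p there: t:T, v:F, y:T. ✓
t: successors {u, x}; ¬p there: u:T, x:T. ✓
u: successors {u}; ¬p there: u:T. ✓
v: no successors, so ◇¬p fails. ✗
w: no successors, so ◇¬p fails. ✗
x: no successors, so ◇¬p fails. ✗
y: successors {u}; ¬p there: u:T. ✓
— 4 worlds.
For ¬◇p:
s: ◇p is T. ✗
t: ◇p is F. ✓
u: ◇p is F. ✓
v: ◇p is F. ✓
w: ◇p is F. ✓
x: ◇p is F. ✓
y: ◇p is F. ✓
— 6 worlds.

4 and 6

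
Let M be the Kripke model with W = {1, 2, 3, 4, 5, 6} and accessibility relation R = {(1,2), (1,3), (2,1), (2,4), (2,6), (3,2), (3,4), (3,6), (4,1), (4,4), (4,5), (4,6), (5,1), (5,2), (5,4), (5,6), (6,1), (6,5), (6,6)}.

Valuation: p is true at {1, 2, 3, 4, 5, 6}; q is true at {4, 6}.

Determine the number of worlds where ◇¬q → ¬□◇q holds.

1: ◇¬q is T, ¬□◇q is F. ✗
2: ◇¬q is T, ¬□◇q is T. ✓
3: ◇¬q is T, ¬□◇q is F. ✗
4: ◇¬q is T, ¬□◇q is T. ✓
5: ◇¬q is T, ¬□◇q is T. ✓
6: ◇¬q is T, ¬□◇q is T. ✓
Satisfying worlds: {2, 4, 5, 6}.

4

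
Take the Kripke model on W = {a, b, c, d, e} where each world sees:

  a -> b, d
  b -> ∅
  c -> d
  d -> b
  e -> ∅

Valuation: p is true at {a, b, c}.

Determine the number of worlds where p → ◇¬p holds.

4

a: p is T, ◇¬p is T. ✓
b: p is T, ◇¬p is F. ✗
c: p is T, ◇¬p is T. ✓
d: p is F, ◇¬p is F. ✓
e: p is F, ◇¬p is F. ✓
Satisfying worlds: {a, c, d, e}.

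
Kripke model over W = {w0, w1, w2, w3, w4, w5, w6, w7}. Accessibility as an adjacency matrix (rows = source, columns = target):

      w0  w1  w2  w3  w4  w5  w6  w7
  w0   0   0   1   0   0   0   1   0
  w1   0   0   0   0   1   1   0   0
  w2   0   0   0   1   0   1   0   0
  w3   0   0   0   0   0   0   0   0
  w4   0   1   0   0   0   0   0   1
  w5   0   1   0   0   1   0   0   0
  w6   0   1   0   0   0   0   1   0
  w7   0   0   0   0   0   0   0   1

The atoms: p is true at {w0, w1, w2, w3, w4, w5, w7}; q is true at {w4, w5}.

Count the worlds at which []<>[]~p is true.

w0: successors {w2, w6}; <>[]~p there: w2:T, w6:F. ✗
w1: successors {w4, w5}; <>[]~p there: w4:F, w5:F. ✗
w2: successors {w3, w5}; <>[]~p there: w3:F, w5:F. ✗
w3: no successors, so []<>[]~p holds vacuously. ✓
w4: successors {w1, w7}; <>[]~p there: w1:F, w7:F. ✗
w5: successors {w1, w4}; <>[]~p there: w1:F, w4:F. ✗
w6: successors {w1, w6}; <>[]~p there: w1:F, w6:F. ✗
w7: successors {w7}; <>[]~p there: w7:F. ✗
Satisfying worlds: {w3}.

1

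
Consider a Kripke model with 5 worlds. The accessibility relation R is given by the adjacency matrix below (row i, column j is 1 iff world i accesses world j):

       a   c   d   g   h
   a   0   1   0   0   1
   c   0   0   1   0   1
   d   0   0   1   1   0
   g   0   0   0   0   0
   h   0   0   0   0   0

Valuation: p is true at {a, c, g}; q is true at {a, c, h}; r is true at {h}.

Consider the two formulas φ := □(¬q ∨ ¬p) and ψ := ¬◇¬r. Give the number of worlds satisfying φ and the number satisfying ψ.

For □(¬q ∨ ¬p):
a: successors {c, h}; ¬q ∨ ¬p there: c:F, h:T. ✗
c: successors {d, h}; ¬q ∨ ¬p there: d:T, h:T. ✓
d: successors {d, g}; ¬q ∨ ¬p there: d:T, g:T. ✓
g: no successors, so □(¬q ∨ ¬p) holds vacuously. ✓
h: no successors, so □(¬q ∨ ¬p) holds vacuously. ✓
— 4 worlds.
For ¬◇¬r:
a: ◇¬r is T. ✗
c: ◇¬r is T. ✗
d: ◇¬r is T. ✗
g: ◇¬r is F. ✓
h: ◇¬r is F. ✓
— 2 worlds.

4 and 2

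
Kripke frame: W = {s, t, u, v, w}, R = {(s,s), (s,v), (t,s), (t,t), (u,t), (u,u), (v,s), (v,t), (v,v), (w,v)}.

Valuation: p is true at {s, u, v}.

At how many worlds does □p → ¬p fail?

1

s: □p is T, ¬p is F. ✗
t: □p is F, ¬p is T. ✓
u: □p is F, ¬p is F. ✓
v: □p is F, ¬p is F. ✓
w: □p is T, ¬p is T. ✓
Satisfying worlds: {t, u, v, w}.
So □p → ¬p fails at the other 1 world.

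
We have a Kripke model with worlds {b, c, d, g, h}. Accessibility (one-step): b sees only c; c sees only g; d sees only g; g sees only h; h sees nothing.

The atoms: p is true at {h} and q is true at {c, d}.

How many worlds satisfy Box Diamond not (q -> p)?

b: successors {c}; Diamond not (q -> p) there: c:F. ✗
c: successors {g}; Diamond not (q -> p) there: g:F. ✗
d: successors {g}; Diamond not (q -> p) there: g:F. ✗
g: successors {h}; Diamond not (q -> p) there: h:F. ✗
h: no successors, so Box Diamond not (q -> p) holds vacuously. ✓
Satisfying worlds: {h}.

1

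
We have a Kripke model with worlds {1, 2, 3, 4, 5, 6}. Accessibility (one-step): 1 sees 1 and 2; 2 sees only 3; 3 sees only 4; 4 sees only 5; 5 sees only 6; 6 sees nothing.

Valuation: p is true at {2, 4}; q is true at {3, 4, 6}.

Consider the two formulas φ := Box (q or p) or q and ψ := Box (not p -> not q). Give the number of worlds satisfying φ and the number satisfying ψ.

For Box (q or p) or q:
1: Box (q or p) is F, q is F. ✗
2: Box (q or p) is T, q is F. ✓
3: Box (q or p) is T, q is T. ✓
4: Box (q or p) is F, q is T. ✓
5: Box (q or p) is T, q is F. ✓
6: Box (q or p) is T, q is T. ✓
— 5 worlds.
For Box (not p -> not q):
1: successors {1, 2}; not p -> not q there: 1:T, 2:T. ✓
2: successors {3}; not p -> not q there: 3:F. ✗
3: successors {4}; not p -> not q there: 4:T. ✓
4: successors {5}; not p -> not q there: 5:T. ✓
5: successors {6}; not p -> not q there: 6:F. ✗
6: no successors, so Box (not p -> not q) holds vacuously. ✓
— 4 worlds.

5 and 4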